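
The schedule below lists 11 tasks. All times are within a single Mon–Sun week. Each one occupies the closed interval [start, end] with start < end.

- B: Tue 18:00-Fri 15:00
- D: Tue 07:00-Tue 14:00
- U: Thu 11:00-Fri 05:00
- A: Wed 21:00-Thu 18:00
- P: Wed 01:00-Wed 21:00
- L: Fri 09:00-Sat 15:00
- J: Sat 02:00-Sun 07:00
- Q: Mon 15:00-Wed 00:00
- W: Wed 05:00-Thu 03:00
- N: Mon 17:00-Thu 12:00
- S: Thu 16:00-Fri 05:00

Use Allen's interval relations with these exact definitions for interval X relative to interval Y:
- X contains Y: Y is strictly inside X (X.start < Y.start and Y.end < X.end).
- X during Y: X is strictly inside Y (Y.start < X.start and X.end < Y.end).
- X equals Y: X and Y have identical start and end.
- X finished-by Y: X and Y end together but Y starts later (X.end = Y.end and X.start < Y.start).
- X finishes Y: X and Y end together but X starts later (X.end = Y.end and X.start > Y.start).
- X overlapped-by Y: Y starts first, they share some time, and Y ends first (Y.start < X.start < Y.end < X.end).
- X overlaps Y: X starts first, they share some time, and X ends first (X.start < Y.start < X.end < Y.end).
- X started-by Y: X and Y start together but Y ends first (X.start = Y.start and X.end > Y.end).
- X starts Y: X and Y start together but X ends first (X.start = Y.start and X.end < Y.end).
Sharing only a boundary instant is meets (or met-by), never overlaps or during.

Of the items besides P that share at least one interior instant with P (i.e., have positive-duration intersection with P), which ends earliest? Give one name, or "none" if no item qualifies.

W

Target P = [Wed 01:00, Wed 21:00].
A [Wed 21:00, Thu 18:00] → met-by → excluded.
B [Tue 18:00, Fri 15:00] → contains → candidate.
D [Tue 07:00, Tue 14:00] → before → excluded.
J [Sat 02:00, Sun 07:00] → after → excluded.
L [Fri 09:00, Sat 15:00] → after → excluded.
N [Mon 17:00, Thu 12:00] → contains → candidate.
Q [Mon 15:00, Wed 00:00] → before → excluded.
S [Thu 16:00, Fri 05:00] → after → excluded.
U [Thu 11:00, Fri 05:00] → after → excluded.
W [Wed 05:00, Thu 03:00] → overlapped-by → candidate.
Among candidates, earliest end is Thu 03:00 → W.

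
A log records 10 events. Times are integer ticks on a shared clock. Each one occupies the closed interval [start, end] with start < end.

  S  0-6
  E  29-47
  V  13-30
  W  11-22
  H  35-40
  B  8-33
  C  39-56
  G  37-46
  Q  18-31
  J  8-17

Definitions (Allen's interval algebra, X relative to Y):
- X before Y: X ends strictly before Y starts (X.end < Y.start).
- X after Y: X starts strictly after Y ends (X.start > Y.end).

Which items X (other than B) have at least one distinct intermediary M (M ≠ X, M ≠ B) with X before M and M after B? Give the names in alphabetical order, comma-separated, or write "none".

J, Q, S, V, W

Target B = [8, 33].
Intermediaries M with M after B: C, G, H.
Via C — items with X before C: J, Q, S, V, W.
Via G — items with X before G: J, Q, S, V, W.
Via H — items with X before H: J, Q, S, V, W.
Union: J, Q, S, V, W.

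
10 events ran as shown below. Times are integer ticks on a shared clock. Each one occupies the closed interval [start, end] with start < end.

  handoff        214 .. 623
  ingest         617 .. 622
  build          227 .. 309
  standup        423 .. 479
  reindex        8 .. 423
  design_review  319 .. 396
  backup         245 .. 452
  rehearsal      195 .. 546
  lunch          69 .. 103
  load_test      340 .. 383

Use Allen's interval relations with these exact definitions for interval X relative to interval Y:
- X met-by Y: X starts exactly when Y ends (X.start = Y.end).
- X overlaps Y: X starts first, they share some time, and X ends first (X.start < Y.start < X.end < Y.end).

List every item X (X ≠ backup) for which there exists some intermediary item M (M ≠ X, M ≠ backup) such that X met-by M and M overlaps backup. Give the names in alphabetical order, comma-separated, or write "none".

standup

Target backup = [245, 452].
Intermediaries M with M overlaps backup: build, reindex.
Via build — items with X met-by build: none.
Via reindex — items with X met-by reindex: standup.
Union: standup.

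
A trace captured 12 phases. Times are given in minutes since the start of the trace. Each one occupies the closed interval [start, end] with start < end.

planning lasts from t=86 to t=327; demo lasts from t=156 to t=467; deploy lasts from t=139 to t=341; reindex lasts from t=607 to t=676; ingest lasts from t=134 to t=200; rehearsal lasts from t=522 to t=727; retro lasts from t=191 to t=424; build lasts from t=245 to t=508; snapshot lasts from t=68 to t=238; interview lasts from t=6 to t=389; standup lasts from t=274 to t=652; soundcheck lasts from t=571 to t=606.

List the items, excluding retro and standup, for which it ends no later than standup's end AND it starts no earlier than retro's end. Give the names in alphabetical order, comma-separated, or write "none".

Conditions: its end is no later than standup's end (X.end <= t=652) AND its start is no earlier than retro's end (X.start >= t=424).
build: end t=508 <= t=652? ✓; start t=245 >= t=424? ✗ → no.
demo: end t=467 <= t=652? ✓; start t=156 >= t=424? ✗ → no.
deploy: end t=341 <= t=652? ✓; start t=139 >= t=424? ✗ → no.
ingest: end t=200 <= t=652? ✓; start t=134 >= t=424? ✗ → no.
interview: end t=389 <= t=652? ✓; start t=6 >= t=424? ✗ → no.
planning: end t=327 <= t=652? ✓; start t=86 >= t=424? ✗ → no.
rehearsal: end t=727 <= t=652? ✗; start t=522 >= t=424? ✓ → no.
reindex: end t=676 <= t=652? ✗; start t=607 >= t=424? ✓ → no.
snapshot: end t=238 <= t=652? ✓; start t=68 >= t=424? ✗ → no.
soundcheck: end t=606 <= t=652? ✓; start t=571 >= t=424? ✓ → yes.
Result: soundcheck.

soundcheck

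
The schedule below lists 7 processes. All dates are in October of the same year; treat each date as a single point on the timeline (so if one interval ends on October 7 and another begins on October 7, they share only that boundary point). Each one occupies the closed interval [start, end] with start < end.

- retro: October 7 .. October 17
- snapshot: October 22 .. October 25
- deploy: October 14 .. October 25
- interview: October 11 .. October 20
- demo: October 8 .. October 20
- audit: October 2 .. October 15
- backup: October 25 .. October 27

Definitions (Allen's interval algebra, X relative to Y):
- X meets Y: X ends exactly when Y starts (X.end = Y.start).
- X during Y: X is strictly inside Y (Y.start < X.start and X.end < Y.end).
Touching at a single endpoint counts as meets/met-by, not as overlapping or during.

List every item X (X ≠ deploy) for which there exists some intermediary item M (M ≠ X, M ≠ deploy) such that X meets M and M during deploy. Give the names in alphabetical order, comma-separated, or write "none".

Target deploy = [October 14, October 25].
Intermediaries M with M during deploy: none.
Union: none.

none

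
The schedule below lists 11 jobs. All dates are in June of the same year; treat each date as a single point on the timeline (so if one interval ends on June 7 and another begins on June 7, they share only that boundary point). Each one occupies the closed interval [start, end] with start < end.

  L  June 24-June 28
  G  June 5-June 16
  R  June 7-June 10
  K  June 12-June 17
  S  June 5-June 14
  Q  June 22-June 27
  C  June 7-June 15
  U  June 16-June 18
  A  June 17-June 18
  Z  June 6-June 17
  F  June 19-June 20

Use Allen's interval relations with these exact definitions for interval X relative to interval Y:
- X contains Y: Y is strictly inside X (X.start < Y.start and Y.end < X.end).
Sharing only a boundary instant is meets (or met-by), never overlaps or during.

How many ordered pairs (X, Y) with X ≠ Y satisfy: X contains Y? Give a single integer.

Checking all 110 ordered pairs for relation 'contains'; matching pairs in alphabetical order:
(G, C): G contains C ✓
(G, R): G contains R ✓
(S, R): S contains R ✓
(Z, C): Z contains C ✓
(Z, R): Z contains R ✓
Count: 5.

5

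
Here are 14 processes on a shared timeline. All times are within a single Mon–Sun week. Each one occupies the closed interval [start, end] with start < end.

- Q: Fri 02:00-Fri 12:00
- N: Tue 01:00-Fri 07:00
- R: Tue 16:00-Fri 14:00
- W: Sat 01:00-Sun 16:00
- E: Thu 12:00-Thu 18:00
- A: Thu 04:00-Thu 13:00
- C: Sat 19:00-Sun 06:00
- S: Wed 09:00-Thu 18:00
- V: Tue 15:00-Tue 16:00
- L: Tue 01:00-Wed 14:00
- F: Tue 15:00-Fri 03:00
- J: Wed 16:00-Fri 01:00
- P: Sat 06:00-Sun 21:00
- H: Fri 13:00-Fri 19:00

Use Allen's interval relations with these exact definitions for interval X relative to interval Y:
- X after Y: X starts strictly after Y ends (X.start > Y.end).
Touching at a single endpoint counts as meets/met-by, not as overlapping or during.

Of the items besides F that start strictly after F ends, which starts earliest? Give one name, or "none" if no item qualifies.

H

Target F = [Tue 15:00, Fri 03:00].
A [Thu 04:00, Thu 13:00] → during → excluded.
C [Sat 19:00, Sun 06:00] → after → candidate.
E [Thu 12:00, Thu 18:00] → during → excluded.
H [Fri 13:00, Fri 19:00] → after → candidate.
J [Wed 16:00, Fri 01:00] → during → excluded.
L [Tue 01:00, Wed 14:00] → overlaps → excluded.
N [Tue 01:00, Fri 07:00] → contains → excluded.
P [Sat 06:00, Sun 21:00] → after → candidate.
Q [Fri 02:00, Fri 12:00] → overlapped-by → excluded.
R [Tue 16:00, Fri 14:00] → overlapped-by → excluded.
S [Wed 09:00, Thu 18:00] → during → excluded.
V [Tue 15:00, Tue 16:00] → starts → excluded.
W [Sat 01:00, Sun 16:00] → after → candidate.
Among candidates, earliest start is Fri 13:00 → H.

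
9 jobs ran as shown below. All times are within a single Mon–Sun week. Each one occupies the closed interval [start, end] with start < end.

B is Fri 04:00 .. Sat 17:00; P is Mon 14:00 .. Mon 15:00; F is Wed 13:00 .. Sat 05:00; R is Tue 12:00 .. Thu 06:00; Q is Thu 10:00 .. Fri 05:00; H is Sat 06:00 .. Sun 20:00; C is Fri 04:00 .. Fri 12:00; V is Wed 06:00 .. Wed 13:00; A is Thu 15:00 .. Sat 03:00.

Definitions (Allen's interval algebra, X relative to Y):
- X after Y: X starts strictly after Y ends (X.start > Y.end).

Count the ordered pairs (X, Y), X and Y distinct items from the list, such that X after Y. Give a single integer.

22

Checking all 72 ordered pairs for relation 'after'; matching pairs in alphabetical order:
(A, P): A after P ✓
(A, R): A after R ✓
(A, V): A after V ✓
(B, P): B after P ✓
(B, R): B after R ✓
(B, V): B after V ✓
(C, P): C after P ✓
(C, R): C after R ✓
(C, V): C after V ✓
(F, P): F after P ✓
(H, A): H after A ✓
(H, C): H after C ✓
(H, F): H after F ✓
(H, P): H after P ✓
(H, Q): H after Q ✓
(H, R): H after R ✓
(H, V): H after V ✓
(Q, P): Q after P ✓
(Q, R): Q after R ✓
(Q, V): Q after V ✓
(R, P): R after P ✓
(V, P): V after P ✓
Count: 22.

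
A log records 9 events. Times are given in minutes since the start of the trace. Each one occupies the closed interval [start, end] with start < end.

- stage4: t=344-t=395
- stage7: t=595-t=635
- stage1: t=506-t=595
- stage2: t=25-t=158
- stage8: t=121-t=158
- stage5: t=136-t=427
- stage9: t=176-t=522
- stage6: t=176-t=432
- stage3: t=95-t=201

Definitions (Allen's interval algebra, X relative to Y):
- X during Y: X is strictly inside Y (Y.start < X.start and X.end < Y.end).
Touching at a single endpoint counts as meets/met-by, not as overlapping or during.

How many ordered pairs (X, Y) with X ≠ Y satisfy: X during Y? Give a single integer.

4

Checking all 72 ordered pairs for relation 'during'; matching pairs in alphabetical order:
(stage4, stage5): stage4 during stage5 ✓
(stage4, stage6): stage4 during stage6 ✓
(stage4, stage9): stage4 during stage9 ✓
(stage8, stage3): stage8 during stage3 ✓
Count: 4.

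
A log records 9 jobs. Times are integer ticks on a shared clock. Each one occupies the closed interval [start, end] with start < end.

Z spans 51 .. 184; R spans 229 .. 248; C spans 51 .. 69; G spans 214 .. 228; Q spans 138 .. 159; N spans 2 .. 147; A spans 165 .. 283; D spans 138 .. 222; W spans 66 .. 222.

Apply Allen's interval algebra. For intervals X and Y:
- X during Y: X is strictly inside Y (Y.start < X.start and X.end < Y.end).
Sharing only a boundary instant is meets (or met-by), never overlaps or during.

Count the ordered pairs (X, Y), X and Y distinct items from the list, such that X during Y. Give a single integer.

5

Checking all 72 ordered pairs for relation 'during'; matching pairs in alphabetical order:
(C, N): C during N ✓
(G, A): G during A ✓
(Q, W): Q during W ✓
(Q, Z): Q during Z ✓
(R, A): R during A ✓
Count: 5.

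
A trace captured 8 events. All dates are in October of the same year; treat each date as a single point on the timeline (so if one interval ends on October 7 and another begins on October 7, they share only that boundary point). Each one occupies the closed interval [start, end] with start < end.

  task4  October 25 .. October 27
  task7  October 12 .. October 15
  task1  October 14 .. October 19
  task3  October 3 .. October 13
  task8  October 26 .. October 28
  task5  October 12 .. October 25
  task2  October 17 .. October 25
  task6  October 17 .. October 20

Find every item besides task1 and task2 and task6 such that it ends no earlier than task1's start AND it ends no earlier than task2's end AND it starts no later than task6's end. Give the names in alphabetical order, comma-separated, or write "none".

task5

Conditions: its end is no earlier than task1's start (X.end >= October 14) AND its end is no earlier than task2's end (X.end >= October 25) AND its start is no later than task6's end (X.start <= October 20).
task3: end October 13 >= October 14? ✗; end October 13 >= October 25? ✗; start October 3 <= October 20? ✓ → no.
task4: end October 27 >= October 14? ✓; end October 27 >= October 25? ✓; start October 25 <= October 20? ✗ → no.
task5: end October 25 >= October 14? ✓; end October 25 >= October 25? ✓; start October 12 <= October 20? ✓ → yes.
task7: end October 15 >= October 14? ✓; end October 15 >= October 25? ✗; start October 12 <= October 20? ✓ → no.
task8: end October 28 >= October 14? ✓; end October 28 >= October 25? ✓; start October 26 <= October 20? ✗ → no.
Result: task5.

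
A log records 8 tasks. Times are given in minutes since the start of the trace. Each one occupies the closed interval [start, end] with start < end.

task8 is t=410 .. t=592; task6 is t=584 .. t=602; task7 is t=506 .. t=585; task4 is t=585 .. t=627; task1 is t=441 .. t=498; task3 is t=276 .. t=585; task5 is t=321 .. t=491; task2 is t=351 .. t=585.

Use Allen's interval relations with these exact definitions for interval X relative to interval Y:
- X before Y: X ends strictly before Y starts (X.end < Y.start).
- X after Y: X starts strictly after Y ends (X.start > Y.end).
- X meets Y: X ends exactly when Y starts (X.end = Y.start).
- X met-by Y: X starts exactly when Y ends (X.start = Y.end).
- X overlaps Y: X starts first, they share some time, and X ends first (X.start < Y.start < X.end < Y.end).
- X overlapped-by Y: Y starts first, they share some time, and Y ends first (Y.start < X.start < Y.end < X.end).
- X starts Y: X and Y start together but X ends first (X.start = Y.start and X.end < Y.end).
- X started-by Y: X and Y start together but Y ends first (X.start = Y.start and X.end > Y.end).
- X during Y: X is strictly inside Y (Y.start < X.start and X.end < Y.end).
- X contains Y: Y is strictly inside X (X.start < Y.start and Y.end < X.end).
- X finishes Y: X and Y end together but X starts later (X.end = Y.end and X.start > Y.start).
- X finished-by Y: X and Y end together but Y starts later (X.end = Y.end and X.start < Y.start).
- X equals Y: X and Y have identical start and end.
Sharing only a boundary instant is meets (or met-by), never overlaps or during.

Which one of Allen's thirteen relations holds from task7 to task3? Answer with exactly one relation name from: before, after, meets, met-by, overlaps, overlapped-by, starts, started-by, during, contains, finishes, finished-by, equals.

task7 = [t=506, t=585]; task3 = [t=276, t=585].
Compare endpoints: task7.start > task3.start, task7.start < task3.end, task7.end > task3.start, task7.end = task3.end.
That pattern is 'finishes'.

finishes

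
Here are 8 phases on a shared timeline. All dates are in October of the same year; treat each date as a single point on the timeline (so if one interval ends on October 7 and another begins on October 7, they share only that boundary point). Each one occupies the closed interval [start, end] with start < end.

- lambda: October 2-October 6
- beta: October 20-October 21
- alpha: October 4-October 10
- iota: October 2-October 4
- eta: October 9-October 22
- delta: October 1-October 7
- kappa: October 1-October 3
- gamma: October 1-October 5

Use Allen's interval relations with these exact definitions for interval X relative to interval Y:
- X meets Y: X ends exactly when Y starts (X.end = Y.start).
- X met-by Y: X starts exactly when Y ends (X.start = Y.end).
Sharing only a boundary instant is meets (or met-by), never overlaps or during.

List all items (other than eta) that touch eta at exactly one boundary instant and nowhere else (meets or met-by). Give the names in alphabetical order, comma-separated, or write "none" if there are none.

none

Target eta = [October 9, October 22].
alpha [October 4, October 10] → overlaps → no.
beta [October 20, October 21] → during → no.
delta [October 1, October 7] → before → no.
gamma [October 1, October 5] → before → no.
iota [October 2, October 4] → before → no.
kappa [October 1, October 3] → before → no.
lambda [October 2, October 6] → before → no.
Result: none.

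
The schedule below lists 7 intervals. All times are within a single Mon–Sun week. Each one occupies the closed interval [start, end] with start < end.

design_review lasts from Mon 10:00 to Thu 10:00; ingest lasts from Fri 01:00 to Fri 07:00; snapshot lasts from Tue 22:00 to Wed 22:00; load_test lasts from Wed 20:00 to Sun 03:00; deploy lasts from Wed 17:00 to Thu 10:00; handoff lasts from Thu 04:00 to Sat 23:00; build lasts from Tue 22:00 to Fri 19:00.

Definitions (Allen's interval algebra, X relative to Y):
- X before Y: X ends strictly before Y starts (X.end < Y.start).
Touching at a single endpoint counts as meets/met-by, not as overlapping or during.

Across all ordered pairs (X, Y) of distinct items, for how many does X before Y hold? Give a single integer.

4

Checking all 42 ordered pairs for relation 'before'; matching pairs in alphabetical order:
(deploy, ingest): deploy before ingest ✓
(design_review, ingest): design_review before ingest ✓
(snapshot, handoff): snapshot before handoff ✓
(snapshot, ingest): snapshot before ingest ✓
Count: 4.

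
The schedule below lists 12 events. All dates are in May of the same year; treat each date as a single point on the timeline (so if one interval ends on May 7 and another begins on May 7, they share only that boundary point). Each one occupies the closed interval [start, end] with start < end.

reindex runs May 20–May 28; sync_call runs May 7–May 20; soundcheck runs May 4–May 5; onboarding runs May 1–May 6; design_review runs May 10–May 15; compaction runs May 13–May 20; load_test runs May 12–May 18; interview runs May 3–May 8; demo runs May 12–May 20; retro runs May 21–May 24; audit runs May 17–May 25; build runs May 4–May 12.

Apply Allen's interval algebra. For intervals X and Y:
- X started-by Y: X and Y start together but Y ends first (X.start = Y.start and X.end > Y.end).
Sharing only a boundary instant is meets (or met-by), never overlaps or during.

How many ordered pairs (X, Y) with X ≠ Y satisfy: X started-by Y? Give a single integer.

Checking all 132 ordered pairs for relation 'started-by'; matching pairs in alphabetical order:
(build, soundcheck): build started-by soundcheck ✓
(demo, load_test): demo started-by load_test ✓
Count: 2.

2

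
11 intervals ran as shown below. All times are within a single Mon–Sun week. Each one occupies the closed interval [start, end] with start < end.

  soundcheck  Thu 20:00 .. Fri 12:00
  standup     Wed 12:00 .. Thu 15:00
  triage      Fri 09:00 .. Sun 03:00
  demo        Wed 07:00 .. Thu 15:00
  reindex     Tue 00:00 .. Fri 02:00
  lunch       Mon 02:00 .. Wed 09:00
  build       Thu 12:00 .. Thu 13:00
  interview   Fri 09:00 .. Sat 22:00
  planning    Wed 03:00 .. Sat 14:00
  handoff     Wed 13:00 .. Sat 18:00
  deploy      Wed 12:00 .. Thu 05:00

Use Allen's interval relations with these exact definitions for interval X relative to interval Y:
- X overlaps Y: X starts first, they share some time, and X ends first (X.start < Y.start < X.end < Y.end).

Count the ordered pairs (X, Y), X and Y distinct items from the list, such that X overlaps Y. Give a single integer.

16

Checking all 110 ordered pairs for relation 'overlaps'; matching pairs in alphabetical order:
(demo, handoff): demo overlaps handoff ✓
(deploy, handoff): deploy overlaps handoff ✓
(handoff, interview): handoff overlaps interview ✓
(handoff, triage): handoff overlaps triage ✓
(lunch, demo): lunch overlaps demo ✓
(lunch, planning): lunch overlaps planning ✓
(lunch, reindex): lunch overlaps reindex ✓
(planning, handoff): planning overlaps handoff ✓
(planning, interview): planning overlaps interview ✓
(planning, triage): planning overlaps triage ✓
(reindex, handoff): reindex overlaps handoff ✓
(reindex, planning): reindex overlaps planning ✓
(reindex, soundcheck): reindex overlaps soundcheck ✓
(soundcheck, interview): soundcheck overlaps interview ✓
(soundcheck, triage): soundcheck overlaps triage ✓
(standup, handoff): standup overlaps handoff ✓
Count: 16.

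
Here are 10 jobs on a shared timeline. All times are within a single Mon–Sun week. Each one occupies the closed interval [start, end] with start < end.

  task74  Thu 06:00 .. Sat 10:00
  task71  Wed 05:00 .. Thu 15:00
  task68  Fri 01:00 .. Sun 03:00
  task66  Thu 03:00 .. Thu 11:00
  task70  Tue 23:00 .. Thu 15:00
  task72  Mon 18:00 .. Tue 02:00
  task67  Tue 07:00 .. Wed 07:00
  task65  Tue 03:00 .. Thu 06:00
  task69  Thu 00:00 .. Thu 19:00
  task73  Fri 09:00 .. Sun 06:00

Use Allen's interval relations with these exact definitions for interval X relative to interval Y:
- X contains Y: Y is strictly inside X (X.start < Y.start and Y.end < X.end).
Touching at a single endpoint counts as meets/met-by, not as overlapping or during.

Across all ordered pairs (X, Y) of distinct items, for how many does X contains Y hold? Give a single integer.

4

Checking all 90 ordered pairs for relation 'contains'; matching pairs in alphabetical order:
(task65, task67): task65 contains task67 ✓
(task69, task66): task69 contains task66 ✓
(task70, task66): task70 contains task66 ✓
(task71, task66): task71 contains task66 ✓
Count: 4.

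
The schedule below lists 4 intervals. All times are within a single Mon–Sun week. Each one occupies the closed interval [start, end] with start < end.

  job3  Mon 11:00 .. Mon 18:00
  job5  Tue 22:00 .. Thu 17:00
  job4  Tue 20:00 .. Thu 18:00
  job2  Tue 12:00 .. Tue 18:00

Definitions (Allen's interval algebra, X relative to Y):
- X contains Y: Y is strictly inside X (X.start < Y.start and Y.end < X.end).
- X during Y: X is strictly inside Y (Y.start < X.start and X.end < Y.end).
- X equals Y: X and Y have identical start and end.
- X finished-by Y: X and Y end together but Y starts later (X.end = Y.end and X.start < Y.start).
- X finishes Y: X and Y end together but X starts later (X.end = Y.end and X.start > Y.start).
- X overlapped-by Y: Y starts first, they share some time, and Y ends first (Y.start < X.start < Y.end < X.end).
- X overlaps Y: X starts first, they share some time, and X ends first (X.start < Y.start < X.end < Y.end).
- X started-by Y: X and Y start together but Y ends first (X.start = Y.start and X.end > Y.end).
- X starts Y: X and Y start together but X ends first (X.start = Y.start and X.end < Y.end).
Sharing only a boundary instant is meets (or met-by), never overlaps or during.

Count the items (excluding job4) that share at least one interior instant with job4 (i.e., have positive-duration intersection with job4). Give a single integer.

1

Target job4 = [Tue 20:00, Thu 18:00].
job2 [Tue 12:00, Tue 18:00] → before → no.
job3 [Mon 11:00, Mon 18:00] → before → no.
job5 [Tue 22:00, Thu 17:00] → during → counts.
Total: 1.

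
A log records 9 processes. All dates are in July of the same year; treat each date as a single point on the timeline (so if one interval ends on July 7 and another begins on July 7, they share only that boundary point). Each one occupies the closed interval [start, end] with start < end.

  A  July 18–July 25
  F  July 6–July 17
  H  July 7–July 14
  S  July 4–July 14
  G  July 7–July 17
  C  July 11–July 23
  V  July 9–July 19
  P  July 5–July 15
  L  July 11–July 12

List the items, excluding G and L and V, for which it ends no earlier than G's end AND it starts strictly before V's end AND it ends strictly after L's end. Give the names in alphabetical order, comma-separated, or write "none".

Conditions: its end is no earlier than G's end (X.end >= July 17) AND its start is strictly before V's end (X.start < July 19) AND its end is strictly after L's end (X.end > July 12).
A: end July 25 >= July 17? ✓; start July 18 < July 19? ✓; end July 25 > July 12? ✓ → yes.
C: end July 23 >= July 17? ✓; start July 11 < July 19? ✓; end July 23 > July 12? ✓ → yes.
F: end July 17 >= July 17? ✓; start July 6 < July 19? ✓; end July 17 > July 12? ✓ → yes.
H: end July 14 >= July 17? ✗; start July 7 < July 19? ✓; end July 14 > July 12? ✓ → no.
P: end July 15 >= July 17? ✗; start July 5 < July 19? ✓; end July 15 > July 12? ✓ → no.
S: end July 14 >= July 17? ✗; start July 4 < July 19? ✓; end July 14 > July 12? ✓ → no.
Result: A, C, F.

A, C, F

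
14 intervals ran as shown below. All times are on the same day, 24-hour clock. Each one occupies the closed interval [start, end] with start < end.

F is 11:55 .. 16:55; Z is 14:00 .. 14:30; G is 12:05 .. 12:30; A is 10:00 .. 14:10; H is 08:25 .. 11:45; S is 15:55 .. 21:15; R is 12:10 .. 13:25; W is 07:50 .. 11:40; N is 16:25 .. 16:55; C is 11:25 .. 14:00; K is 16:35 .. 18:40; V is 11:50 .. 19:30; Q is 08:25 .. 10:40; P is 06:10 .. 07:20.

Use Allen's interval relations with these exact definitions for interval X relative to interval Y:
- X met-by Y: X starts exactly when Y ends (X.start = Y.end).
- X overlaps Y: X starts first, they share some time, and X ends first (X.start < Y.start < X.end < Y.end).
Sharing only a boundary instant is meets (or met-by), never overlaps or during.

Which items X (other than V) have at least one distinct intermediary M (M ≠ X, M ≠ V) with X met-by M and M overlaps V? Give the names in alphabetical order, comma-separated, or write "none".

Target V = [11:50, 19:30].
Intermediaries M with M overlaps V: A, C.
Via A — items with X met-by A: none.
Via C — items with X met-by C: Z.
Union: Z.

Z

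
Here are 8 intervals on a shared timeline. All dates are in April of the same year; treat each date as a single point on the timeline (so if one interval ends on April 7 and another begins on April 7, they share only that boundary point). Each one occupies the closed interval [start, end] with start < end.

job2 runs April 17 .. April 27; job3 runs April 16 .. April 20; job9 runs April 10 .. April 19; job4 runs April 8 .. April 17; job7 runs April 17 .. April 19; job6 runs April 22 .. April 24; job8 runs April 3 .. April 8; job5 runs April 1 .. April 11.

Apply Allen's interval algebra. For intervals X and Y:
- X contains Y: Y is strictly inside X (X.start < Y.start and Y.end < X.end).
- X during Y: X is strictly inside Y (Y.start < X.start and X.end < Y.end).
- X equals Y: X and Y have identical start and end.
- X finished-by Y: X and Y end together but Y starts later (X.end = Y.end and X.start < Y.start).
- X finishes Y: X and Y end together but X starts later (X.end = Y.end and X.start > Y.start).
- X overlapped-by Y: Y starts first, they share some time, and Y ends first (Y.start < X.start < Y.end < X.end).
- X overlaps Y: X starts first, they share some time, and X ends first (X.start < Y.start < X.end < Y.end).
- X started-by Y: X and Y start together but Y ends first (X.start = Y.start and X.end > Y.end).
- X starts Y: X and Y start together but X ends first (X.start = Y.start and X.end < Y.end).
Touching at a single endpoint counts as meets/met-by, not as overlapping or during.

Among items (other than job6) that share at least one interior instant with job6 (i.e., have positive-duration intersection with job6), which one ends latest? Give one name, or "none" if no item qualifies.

Target job6 = [April 22, April 24].
job2 [April 17, April 27] → contains → candidate.
job3 [April 16, April 20] → before → excluded.
job4 [April 8, April 17] → before → excluded.
job5 [April 1, April 11] → before → excluded.
job7 [April 17, April 19] → before → excluded.
job8 [April 3, April 8] → before → excluded.
job9 [April 10, April 19] → before → excluded.
Among candidates, latest end is April 27 → job2.

job2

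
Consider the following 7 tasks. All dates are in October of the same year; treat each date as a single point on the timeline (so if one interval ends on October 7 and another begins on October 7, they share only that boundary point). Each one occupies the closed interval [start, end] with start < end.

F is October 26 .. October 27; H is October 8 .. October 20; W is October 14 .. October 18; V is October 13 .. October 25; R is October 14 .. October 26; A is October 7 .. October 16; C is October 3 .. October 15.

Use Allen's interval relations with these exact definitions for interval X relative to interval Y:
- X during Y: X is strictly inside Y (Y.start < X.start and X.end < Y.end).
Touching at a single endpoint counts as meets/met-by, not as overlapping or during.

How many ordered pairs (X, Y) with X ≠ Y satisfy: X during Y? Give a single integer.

2

Checking all 42 ordered pairs for relation 'during'; matching pairs in alphabetical order:
(W, H): W during H ✓
(W, V): W during V ✓
Count: 2.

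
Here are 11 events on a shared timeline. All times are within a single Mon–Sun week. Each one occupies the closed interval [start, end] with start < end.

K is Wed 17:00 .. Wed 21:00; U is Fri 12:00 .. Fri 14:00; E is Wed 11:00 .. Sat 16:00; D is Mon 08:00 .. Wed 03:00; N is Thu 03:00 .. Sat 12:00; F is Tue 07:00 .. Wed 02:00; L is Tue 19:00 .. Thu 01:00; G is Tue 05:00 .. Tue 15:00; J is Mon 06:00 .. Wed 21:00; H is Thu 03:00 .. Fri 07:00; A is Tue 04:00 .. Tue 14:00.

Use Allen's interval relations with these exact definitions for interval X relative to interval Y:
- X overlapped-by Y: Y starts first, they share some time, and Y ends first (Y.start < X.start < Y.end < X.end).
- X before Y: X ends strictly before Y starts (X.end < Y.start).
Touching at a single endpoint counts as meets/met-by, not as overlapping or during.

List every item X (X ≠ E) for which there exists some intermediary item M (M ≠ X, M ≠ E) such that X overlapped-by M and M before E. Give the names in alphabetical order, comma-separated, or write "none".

Target E = [Wed 11:00, Sat 16:00].
Intermediaries M with M before E: A, D, F, G.
Via A — items with X overlapped-by A: F, G.
Via D — items with X overlapped-by D: L.
Via F — items with X overlapped-by F: L.
Via G — items with X overlapped-by G: F.
Union: F, G, L.

F, G, L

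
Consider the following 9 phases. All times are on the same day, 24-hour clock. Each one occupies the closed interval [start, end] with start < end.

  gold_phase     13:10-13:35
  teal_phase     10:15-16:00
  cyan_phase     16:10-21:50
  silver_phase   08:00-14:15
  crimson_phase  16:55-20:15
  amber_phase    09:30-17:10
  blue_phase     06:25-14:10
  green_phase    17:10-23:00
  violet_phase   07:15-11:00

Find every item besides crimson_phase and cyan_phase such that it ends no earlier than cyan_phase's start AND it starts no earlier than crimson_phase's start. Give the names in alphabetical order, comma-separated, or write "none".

green_phase

Conditions: its end is no earlier than cyan_phase's start (X.end >= 16:10) AND its start is no earlier than crimson_phase's start (X.start >= 16:55).
amber_phase: end 17:10 >= 16:10? ✓; start 09:30 >= 16:55? ✗ → no.
blue_phase: end 14:10 >= 16:10? ✗; start 06:25 >= 16:55? ✗ → no.
gold_phase: end 13:35 >= 16:10? ✗; start 13:10 >= 16:55? ✗ → no.
green_phase: end 23:00 >= 16:10? ✓; start 17:10 >= 16:55? ✓ → yes.
silver_phase: end 14:15 >= 16:10? ✗; start 08:00 >= 16:55? ✗ → no.
teal_phase: end 16:00 >= 16:10? ✗; start 10:15 >= 16:55? ✗ → no.
violet_phase: end 11:00 >= 16:10? ✗; start 07:15 >= 16:55? ✗ → no.
Result: green_phase.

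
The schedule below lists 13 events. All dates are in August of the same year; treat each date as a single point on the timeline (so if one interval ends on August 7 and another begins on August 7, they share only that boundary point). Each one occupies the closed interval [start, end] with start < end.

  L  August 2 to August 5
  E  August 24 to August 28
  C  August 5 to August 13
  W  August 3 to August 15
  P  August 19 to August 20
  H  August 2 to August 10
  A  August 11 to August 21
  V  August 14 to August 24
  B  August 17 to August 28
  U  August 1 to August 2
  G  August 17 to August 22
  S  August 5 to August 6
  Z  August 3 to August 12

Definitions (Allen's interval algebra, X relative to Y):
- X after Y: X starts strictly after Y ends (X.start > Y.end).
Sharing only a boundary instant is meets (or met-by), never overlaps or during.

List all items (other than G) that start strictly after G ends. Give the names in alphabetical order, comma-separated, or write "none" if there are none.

E

Target G = [August 17, August 22].
A [August 11, August 21] → overlaps → no.
B [August 17, August 28] → started-by → no.
C [August 5, August 13] → before → no.
E [August 24, August 28] → after → yes.
H [August 2, August 10] → before → no.
L [August 2, August 5] → before → no.
P [August 19, August 20] → during → no.
S [August 5, August 6] → before → no.
U [August 1, August 2] → before → no.
V [August 14, August 24] → contains → no.
W [August 3, August 15] → before → no.
Z [August 3, August 12] → before → no.
Result: E.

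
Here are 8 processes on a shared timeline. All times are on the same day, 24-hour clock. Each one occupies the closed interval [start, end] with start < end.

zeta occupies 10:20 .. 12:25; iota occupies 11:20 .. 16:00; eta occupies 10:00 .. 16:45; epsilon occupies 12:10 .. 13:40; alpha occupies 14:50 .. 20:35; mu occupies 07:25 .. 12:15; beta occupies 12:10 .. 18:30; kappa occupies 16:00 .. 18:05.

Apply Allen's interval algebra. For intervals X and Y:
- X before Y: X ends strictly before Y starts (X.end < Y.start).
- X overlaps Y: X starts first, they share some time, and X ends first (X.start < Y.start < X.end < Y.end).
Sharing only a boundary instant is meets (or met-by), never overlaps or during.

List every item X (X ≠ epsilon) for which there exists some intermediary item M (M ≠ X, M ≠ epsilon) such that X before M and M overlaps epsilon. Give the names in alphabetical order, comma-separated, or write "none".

none

Target epsilon = [12:10, 13:40].
Intermediaries M with M overlaps epsilon: mu, zeta.
Via mu — items with X before mu: none.
Via zeta — items with X before zeta: none.
Union: none.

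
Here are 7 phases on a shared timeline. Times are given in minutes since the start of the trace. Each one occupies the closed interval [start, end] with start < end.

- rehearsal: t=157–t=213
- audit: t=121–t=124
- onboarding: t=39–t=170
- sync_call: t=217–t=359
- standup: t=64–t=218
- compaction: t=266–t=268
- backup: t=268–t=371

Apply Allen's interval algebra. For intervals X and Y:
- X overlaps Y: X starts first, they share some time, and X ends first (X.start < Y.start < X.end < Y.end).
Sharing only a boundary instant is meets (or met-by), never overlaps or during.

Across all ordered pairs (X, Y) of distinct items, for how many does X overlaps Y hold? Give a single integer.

4

Checking all 42 ordered pairs for relation 'overlaps'; matching pairs in alphabetical order:
(onboarding, rehearsal): onboarding overlaps rehearsal ✓
(onboarding, standup): onboarding overlaps standup ✓
(standup, sync_call): standup overlaps sync_call ✓
(sync_call, backup): sync_call overlaps backup ✓
Count: 4.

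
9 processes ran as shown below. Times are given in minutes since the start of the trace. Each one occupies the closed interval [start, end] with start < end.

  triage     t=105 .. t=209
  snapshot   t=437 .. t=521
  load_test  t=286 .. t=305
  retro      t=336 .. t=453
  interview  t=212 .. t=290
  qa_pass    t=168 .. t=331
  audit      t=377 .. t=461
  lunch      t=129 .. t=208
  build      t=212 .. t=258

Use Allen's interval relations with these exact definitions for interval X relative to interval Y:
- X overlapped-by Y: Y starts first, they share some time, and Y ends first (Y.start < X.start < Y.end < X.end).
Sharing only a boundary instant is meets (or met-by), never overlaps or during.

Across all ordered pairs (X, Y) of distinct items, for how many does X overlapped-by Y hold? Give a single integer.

6

Checking all 72 ordered pairs for relation 'overlapped-by'; matching pairs in alphabetical order:
(audit, retro): audit overlapped-by retro ✓
(load_test, interview): load_test overlapped-by interview ✓
(qa_pass, lunch): qa_pass overlapped-by lunch ✓
(qa_pass, triage): qa_pass overlapped-by triage ✓
(snapshot, audit): snapshot overlapped-by audit ✓
(snapshot, retro): snapshot overlapped-by retro ✓
Count: 6.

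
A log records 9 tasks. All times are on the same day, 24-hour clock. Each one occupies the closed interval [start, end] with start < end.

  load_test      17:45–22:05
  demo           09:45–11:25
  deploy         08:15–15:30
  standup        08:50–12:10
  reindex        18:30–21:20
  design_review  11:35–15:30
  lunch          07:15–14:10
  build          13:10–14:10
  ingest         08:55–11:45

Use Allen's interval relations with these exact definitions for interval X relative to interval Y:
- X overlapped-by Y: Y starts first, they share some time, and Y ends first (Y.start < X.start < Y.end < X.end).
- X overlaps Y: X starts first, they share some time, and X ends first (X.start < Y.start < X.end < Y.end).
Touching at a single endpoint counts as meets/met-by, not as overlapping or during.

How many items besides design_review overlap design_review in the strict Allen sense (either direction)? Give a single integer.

3

Target design_review = [11:35, 15:30].
build [13:10, 14:10] → during → no.
demo [09:45, 11:25] → before → no.
deploy [08:15, 15:30] → finished-by → no.
ingest [08:55, 11:45] → overlaps → counts.
load_test [17:45, 22:05] → after → no.
lunch [07:15, 14:10] → overlaps → counts.
reindex [18:30, 21:20] → after → no.
standup [08:50, 12:10] → overlaps → counts.
Total: 3.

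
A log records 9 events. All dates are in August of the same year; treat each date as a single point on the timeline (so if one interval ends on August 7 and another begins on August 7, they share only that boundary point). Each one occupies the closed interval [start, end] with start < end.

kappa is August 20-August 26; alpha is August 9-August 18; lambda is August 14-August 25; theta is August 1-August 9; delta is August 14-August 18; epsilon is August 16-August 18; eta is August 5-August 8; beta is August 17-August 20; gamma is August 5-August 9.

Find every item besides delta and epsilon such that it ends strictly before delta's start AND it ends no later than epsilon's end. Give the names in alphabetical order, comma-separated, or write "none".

Conditions: its end is strictly before delta's start (X.end < August 14) AND its end is no later than epsilon's end (X.end <= August 18).
alpha: end August 18 < August 14? ✗; end August 18 <= August 18? ✓ → no.
beta: end August 20 < August 14? ✗; end August 20 <= August 18? ✗ → no.
eta: end August 8 < August 14? ✓; end August 8 <= August 18? ✓ → yes.
gamma: end August 9 < August 14? ✓; end August 9 <= August 18? ✓ → yes.
kappa: end August 26 < August 14? ✗; end August 26 <= August 18? ✗ → no.
lambda: end August 25 < August 14? ✗; end August 25 <= August 18? ✗ → no.
theta: end August 9 < August 14? ✓; end August 9 <= August 18? ✓ → yes.
Result: eta, gamma, theta.

eta, gamma, theta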